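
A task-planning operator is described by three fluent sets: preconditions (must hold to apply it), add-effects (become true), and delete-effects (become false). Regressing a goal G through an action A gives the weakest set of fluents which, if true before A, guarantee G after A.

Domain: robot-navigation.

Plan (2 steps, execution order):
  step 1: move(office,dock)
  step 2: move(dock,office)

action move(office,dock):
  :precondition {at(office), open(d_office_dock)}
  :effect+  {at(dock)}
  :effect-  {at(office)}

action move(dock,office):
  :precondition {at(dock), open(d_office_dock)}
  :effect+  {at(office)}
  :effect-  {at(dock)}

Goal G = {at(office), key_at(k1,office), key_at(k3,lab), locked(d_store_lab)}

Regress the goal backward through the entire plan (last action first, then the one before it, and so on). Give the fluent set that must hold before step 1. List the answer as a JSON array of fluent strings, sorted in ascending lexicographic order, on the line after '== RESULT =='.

Work backward from the goal:
  through step 2 (move(dock,office)): drop {at(office)}, keep {key_at(k1,office), key_at(k3,lab), locked(d_store_lab)}, require {at(dock), open(d_office_dock)}
    → {at(dock), key_at(k1,office), key_at(k3,lab), locked(d_store_lab), open(d_office_dock)}
  through step 1 (move(office,dock)): drop {at(dock)}, keep {key_at(k1,office), key_at(k3,lab), locked(d_store_lab), open(d_office_dock)}, require {at(office), open(d_office_dock)}
    → {at(office), key_at(k1,office), key_at(k3,lab), locked(d_store_lab), open(d_office_dock)}

== RESULT ==
["at(office)", "key_at(k1,office)", "key_at(k3,lab)", "locked(d_store_lab)", "open(d_office_dock)"]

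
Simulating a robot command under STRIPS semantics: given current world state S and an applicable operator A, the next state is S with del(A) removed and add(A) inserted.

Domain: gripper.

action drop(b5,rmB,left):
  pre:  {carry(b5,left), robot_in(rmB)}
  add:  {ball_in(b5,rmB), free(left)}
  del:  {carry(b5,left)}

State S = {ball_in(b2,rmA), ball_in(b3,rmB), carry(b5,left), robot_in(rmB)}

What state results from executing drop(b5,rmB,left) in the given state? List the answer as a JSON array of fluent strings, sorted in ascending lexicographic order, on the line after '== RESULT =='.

Compute (S \ del) ∪ add:
  pre ⊆ S: {carry(b5,left), robot_in(rmB)} ⊆ S  — applicable
  S \ del = {ball_in(b2,rmA), ball_in(b3,rmB), robot_in(rmB)}
  ∪ add   = {ball_in(b2,rmA), ball_in(b3,rmB), ball_in(b5,rmB), free(left), robot_in(rmB)}

== RESULT ==
["ball_in(b2,rmA)", "ball_in(b3,rmB)", "ball_in(b5,rmB)", "free(left)", "robot_in(rmB)"]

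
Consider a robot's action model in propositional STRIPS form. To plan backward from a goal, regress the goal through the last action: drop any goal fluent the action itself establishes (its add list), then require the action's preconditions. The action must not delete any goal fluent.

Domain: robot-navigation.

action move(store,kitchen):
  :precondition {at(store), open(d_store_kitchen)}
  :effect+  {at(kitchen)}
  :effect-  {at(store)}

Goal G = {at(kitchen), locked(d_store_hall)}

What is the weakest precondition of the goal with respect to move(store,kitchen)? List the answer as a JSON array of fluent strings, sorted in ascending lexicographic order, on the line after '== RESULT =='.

Compute (G \ add) ∪ pre:
  G ∩ del = {}  (empty — regression defined)
  G \ add = {at(kitchen), locked(d_store_hall)} \ {at(kitchen)} = {locked(d_store_hall)}
  ∪ pre   = {locked(d_store_hall)} ∪ {at(store), open(d_store_kitchen)}
          = {at(store), locked(d_store_hall), open(d_store_kitchen)}

== RESULT ==
["at(store)", "locked(d_store_hall)", "open(d_store_kitchen)"]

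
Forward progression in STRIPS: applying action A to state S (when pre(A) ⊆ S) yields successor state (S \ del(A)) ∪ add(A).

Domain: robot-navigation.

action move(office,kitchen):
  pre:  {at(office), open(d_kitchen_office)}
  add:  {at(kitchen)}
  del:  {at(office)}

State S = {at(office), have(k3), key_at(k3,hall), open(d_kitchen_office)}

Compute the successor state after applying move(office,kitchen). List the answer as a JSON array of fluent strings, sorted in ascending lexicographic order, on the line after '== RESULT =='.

Compute (S \ del) ∪ add:
  pre ⊆ S: {at(office), open(d_kitchen_office)} ⊆ S  — applicable
  S \ del = {have(k3), key_at(k3,hall), open(d_kitchen_office)}
  ∪ add   = {at(kitchen), have(k3), key_at(k3,hall), open(d_kitchen_office)}

== RESULT ==
["at(kitchen)", "have(k3)", "key_at(k3,hall)", "open(d_kitchen_office)"]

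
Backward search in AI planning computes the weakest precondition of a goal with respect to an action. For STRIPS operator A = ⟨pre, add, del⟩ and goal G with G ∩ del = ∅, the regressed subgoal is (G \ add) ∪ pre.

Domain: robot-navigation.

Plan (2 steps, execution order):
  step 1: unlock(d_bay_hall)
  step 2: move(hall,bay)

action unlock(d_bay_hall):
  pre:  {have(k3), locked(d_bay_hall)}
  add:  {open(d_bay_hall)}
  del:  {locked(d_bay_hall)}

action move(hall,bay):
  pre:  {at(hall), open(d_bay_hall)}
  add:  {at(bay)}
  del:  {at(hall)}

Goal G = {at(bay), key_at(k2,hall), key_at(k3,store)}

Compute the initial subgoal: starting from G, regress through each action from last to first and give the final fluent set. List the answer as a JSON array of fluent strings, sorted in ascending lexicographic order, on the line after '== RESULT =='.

Work backward from the goal:
  through step 2 (move(hall,bay)): drop {at(bay)}, keep {key_at(k2,hall), key_at(k3,store)}, require {at(hall), open(d_bay_hall)}
    → {at(hall), key_at(k2,hall), key_at(k3,store), open(d_bay_hall)}
  through step 1 (unlock(d_bay_hall)): drop {open(d_bay_hall)}, keep {at(hall), key_at(k2,hall), key_at(k3,store)}, require {have(k3), locked(d_bay_hall)}
    → {at(hall), have(k3), key_at(k2,hall), key_at(k3,store), locked(d_bay_hall)}

== RESULT ==
["at(hall)", "have(k3)", "key_at(k2,hall)", "key_at(k3,store)", "locked(d_bay_hall)"]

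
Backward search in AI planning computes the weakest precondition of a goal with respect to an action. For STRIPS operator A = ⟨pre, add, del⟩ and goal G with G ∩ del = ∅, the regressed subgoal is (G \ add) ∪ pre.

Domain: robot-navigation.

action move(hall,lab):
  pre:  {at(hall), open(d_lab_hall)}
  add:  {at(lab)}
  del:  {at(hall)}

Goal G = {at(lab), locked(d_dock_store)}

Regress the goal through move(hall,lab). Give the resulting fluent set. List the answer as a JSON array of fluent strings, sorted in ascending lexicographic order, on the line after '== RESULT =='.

Regress:
  G ∩ del = {}  (empty — regression defined)
  G \ add = {at(lab), locked(d_dock_store)} \ {at(lab)} = {locked(d_dock_store)}
  ∪ pre   = {locked(d_dock_store)} ∪ {at(hall), open(d_lab_hall)}
          = {at(hall), locked(d_dock_store), open(d_lab_hall)}

== RESULT ==
["at(hall)", "locked(d_dock_store)", "open(d_lab_hall)"]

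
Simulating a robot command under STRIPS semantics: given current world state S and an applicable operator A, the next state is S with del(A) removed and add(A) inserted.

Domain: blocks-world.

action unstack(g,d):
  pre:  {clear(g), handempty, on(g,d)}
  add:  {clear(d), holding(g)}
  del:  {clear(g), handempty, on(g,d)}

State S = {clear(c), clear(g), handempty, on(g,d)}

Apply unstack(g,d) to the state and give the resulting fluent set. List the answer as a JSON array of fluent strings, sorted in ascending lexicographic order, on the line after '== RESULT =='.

Progress:
  pre ⊆ S: {clear(g), handempty, on(g,d)} ⊆ S  — applicable
  S \ del = {clear(c)}
  ∪ add   = {clear(c), clear(d), holding(g)}

== RESULT ==
["clear(c)", "clear(d)", "holding(g)"]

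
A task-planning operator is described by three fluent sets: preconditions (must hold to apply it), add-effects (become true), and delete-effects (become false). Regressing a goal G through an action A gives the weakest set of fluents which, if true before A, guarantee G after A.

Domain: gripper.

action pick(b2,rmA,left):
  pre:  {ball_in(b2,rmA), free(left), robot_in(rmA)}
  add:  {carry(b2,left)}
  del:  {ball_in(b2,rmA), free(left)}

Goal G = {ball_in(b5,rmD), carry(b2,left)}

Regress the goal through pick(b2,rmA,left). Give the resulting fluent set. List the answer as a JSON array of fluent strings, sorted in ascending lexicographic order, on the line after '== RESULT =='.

Compute (G \ add) ∪ pre:
  G ∩ del = {}  (empty — regression defined)
  G \ add = {ball_in(b5,rmD), carry(b2,left)} \ {carry(b2,left)} = {ball_in(b5,rmD)}
  ∪ pre   = {ball_in(b5,rmD)} ∪ {ball_in(b2,rmA), free(left), robot_in(rmA)}
          = {ball_in(b2,rmA), ball_in(b5,rmD), free(left), robot_in(rmA)}

== RESULT ==
["ball_in(b2,rmA)", "ball_in(b5,rmD)", "free(left)", "robot_in(rmA)"]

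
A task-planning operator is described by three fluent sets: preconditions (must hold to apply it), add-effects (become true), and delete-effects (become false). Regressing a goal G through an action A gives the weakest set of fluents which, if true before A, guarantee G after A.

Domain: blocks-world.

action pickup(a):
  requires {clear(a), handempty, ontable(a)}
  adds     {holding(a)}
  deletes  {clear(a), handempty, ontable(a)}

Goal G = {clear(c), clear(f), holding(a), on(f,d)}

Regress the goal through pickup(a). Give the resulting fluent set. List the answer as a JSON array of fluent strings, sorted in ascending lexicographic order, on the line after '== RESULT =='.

Regress:
  G ∩ del = {}  (empty — regression defined)
  G \ add = {clear(c), clear(f), holding(a), on(f,d)} \ {holding(a)} = {clear(c), clear(f), on(f,d)}
  ∪ pre   = {clear(c), clear(f), on(f,d)} ∪ {clear(a), handempty, ontable(a)}
          = {clear(a), clear(c), clear(f), handempty, on(f,d), ontable(a)}

== RESULT ==
["clear(a)", "clear(c)", "clear(f)", "handempty", "on(f,d)", "ontable(a)"]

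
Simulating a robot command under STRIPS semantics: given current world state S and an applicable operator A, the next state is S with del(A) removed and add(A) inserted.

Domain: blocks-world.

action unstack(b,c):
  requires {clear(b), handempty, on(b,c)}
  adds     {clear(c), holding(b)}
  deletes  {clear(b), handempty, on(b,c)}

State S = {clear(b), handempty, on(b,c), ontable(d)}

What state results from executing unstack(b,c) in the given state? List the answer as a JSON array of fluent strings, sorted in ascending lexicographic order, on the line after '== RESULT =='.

Compute (S \ del) ∪ add:
  pre ⊆ S: {clear(b), handempty, on(b,c)} ⊆ S  — applicable
  S \ del = {ontable(d)}
  ∪ add   = {clear(c), holding(b), ontable(d)}

== RESULT ==
["clear(c)", "holding(b)", "ontable(d)"]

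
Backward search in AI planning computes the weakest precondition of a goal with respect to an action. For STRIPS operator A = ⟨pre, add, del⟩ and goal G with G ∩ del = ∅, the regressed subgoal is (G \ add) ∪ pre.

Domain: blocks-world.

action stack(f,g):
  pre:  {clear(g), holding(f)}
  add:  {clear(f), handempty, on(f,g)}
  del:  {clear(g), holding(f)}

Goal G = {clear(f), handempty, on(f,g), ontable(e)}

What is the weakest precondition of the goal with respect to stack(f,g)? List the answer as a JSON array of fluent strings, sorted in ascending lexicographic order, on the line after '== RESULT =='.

Compute (G \ add) ∪ pre:
  G ∩ del = {}  (empty — regression defined)
  G \ add = {clear(f), handempty, on(f,g), ontable(e)} \ {clear(f), handempty, on(f,g)} = {ontable(e)}
  ∪ pre   = {ontable(e)} ∪ {clear(g), holding(f)}
          = {clear(g), holding(f), ontable(e)}

== RESULT ==
["clear(g)", "holding(f)", "ontable(e)"]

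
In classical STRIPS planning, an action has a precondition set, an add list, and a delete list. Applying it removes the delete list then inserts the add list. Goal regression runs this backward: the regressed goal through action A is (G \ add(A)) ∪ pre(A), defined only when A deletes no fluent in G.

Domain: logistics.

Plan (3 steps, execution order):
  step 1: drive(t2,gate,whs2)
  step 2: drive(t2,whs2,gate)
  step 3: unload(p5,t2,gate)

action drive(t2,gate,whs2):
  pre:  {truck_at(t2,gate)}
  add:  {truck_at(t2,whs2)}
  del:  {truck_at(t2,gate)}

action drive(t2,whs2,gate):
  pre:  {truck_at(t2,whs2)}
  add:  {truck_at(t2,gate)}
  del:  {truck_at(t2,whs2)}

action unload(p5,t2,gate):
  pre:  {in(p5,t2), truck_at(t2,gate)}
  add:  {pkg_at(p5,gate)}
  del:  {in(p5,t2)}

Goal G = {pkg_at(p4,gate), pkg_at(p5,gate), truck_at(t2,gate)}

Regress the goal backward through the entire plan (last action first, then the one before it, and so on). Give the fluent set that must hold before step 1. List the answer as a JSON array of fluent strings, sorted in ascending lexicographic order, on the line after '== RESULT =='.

Regress step by step:
  through step 3 (unload(p5,t2,gate)): drop {pkg_at(p5,gate)}, keep {pkg_at(p4,gate), truck_at(t2,gate)}, require {in(p5,t2), truck_at(t2,gate)}
    → {in(p5,t2), pkg_at(p4,gate), truck_at(t2,gate)}
  through step 2 (drive(t2,whs2,gate)): drop {truck_at(t2,gate)}, keep {in(p5,t2), pkg_at(p4,gate)}, require {truck_at(t2,whs2)}
    → {in(p5,t2), pkg_at(p4,gate), truck_at(t2,whs2)}
  through step 1 (drive(t2,gate,whs2)): drop {truck_at(t2,whs2)}, keep {in(p5,t2), pkg_at(p4,gate)}, require {truck_at(t2,gate)}
    → {in(p5,t2), pkg_at(p4,gate), truck_at(t2,gate)}

== RESULT ==
["in(p5,t2)", "pkg_at(p4,gate)", "truck_at(t2,gate)"]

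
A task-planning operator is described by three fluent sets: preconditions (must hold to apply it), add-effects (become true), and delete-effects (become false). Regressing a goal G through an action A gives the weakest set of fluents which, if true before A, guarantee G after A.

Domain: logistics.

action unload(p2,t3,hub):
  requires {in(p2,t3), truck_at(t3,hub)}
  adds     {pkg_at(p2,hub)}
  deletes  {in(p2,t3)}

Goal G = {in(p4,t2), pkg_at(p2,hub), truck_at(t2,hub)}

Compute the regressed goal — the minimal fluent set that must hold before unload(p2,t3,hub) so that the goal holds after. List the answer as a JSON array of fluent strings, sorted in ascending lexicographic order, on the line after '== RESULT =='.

Compute (G \ add) ∪ pre:
  G ∩ del = {}  (empty — regression defined)
  G \ add = {in(p4,t2), pkg_at(p2,hub), truck_at(t2,hub)} \ {pkg_at(p2,hub)} = {in(p4,t2), truck_at(t2,hub)}
  ∪ pre   = {in(p4,t2), truck_at(t2,hub)} ∪ {in(p2,t3), truck_at(t3,hub)}
          = {in(p2,t3), in(p4,t2), truck_at(t2,hub), truck_at(t3,hub)}

== RESULT ==
["in(p2,t3)", "in(p4,t2)", "truck_at(t2,hub)", "truck_at(t3,hub)"]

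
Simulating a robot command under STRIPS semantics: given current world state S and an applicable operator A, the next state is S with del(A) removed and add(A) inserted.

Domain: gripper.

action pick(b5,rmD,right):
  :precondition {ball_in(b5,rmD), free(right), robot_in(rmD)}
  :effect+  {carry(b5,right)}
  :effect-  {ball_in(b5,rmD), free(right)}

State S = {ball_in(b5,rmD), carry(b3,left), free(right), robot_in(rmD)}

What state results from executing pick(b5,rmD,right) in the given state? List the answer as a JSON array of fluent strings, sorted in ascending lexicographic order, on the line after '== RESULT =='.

Compute (S \ del) ∪ add:
  pre ⊆ S: {ball_in(b5,rmD), free(right), robot_in(rmD)} ⊆ S  — applicable
  S \ del = {carry(b3,left), robot_in(rmD)}
  ∪ add   = {carry(b3,left), carry(b5,right), robot_in(rmD)}

== RESULT ==
["carry(b3,left)", "carry(b5,right)", "robot_in(rmD)"]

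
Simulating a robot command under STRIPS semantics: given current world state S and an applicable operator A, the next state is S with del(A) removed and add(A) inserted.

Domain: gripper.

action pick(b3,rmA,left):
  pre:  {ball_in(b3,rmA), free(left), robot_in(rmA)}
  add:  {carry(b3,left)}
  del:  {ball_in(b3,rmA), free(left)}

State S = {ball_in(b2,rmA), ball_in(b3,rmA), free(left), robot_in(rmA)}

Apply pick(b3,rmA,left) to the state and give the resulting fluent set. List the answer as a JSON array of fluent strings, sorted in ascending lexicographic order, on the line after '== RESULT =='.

Compute (S \ del) ∪ add:
  pre ⊆ S: {ball_in(b3,rmA), free(left), robot_in(rmA)} ⊆ S  — applicable
  S \ del = {ball_in(b2,rmA), robot_in(rmA)}
  ∪ add   = {ball_in(b2,rmA), carry(b3,left), robot_in(rmA)}

== RESULT ==
["ball_in(b2,rmA)", "carry(b3,left)", "robot_in(rmA)"]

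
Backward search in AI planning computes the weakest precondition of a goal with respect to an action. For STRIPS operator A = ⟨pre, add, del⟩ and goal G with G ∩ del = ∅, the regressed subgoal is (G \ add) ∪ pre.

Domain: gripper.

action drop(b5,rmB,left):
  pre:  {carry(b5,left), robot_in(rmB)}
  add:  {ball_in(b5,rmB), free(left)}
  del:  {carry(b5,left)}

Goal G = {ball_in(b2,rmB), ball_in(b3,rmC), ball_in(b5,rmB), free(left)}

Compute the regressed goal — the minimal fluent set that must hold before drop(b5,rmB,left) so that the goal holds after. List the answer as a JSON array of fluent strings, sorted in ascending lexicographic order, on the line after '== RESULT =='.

Regress:
  G ∩ del = {}  (empty — regression defined)
  G \ add = {ball_in(b2,rmB), ball_in(b3,rmC), ball_in(b5,rmB), free(left)} \ {ball_in(b5,rmB), free(left)} = {ball_in(b2,rmB), ball_in(b3,rmC)}
  ∪ pre   = {ball_in(b2,rmB), ball_in(b3,rmC)} ∪ {carry(b5,left), robot_in(rmB)}
          = {ball_in(b2,rmB), ball_in(b3,rmC), carry(b5,left), robot_in(rmB)}

== RESULT ==
["ball_in(b2,rmB)", "ball_in(b3,rmC)", "carry(b5,left)", "robot_in(rmB)"]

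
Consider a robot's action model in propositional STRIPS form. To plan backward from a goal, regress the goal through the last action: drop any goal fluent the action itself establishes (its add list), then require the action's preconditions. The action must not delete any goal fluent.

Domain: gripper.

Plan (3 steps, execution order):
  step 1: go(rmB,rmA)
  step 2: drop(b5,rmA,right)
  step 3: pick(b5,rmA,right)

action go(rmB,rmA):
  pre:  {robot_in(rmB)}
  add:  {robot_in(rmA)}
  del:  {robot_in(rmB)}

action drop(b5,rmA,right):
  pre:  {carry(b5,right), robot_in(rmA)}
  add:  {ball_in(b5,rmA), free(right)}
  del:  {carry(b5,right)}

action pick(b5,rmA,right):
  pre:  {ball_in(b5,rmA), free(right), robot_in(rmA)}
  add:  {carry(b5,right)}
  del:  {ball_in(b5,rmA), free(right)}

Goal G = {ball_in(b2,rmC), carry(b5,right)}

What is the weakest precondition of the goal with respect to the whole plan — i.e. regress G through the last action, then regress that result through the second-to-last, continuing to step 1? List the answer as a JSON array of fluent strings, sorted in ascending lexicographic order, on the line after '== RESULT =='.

Work backward from the goal:
  through step 3 (pick(b5,rmA,right)): drop {carry(b5,right)}, keep {ball_in(b2,rmC)}, require {ball_in(b5,rmA), free(right), robot_in(rmA)}
    → {ball_in(b2,rmC), ball_in(b5,rmA), free(right), robot_in(rmA)}
  through step 2 (drop(b5,rmA,right)): drop {ball_in(b5,rmA), free(right)}, keep {ball_in(b2,rmC), robot_in(rmA)}, require {carry(b5,right), robot_in(rmA)}
    → {ball_in(b2,rmC), carry(b5,right), robot_in(rmA)}
  through step 1 (go(rmB,rmA)): drop {robot_in(rmA)}, keep {ball_in(b2,rmC), carry(b5,right)}, require {robot_in(rmB)}
    → {ball_in(b2,rmC), carry(b5,right), robot_in(rmB)}

== RESULT ==
["ball_in(b2,rmC)", "carry(b5,right)", "robot_in(rmB)"]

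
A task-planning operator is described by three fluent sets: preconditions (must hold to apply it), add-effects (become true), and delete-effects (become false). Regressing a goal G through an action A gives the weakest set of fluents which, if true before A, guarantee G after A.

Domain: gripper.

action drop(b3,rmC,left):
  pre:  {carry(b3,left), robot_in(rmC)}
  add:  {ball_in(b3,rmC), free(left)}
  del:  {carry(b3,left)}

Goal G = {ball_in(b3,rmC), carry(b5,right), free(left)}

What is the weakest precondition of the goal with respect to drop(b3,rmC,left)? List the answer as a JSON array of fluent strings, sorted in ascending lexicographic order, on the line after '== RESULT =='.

Compute (G \ add) ∪ pre:
  G ∩ del = {}  (empty — regression defined)
  G \ add = {ball_in(b3,rmC), carry(b5,right), free(left)} \ {ball_in(b3,rmC), free(left)} = {carry(b5,right)}
  ∪ pre   = {carry(b5,right)} ∪ {carry(b3,left), robot_in(rmC)}
          = {carry(b3,left), carry(b5,right), robot_in(rmC)}

== RESULT ==
["carry(b3,left)", "carry(b5,right)", "robot_in(rmC)"]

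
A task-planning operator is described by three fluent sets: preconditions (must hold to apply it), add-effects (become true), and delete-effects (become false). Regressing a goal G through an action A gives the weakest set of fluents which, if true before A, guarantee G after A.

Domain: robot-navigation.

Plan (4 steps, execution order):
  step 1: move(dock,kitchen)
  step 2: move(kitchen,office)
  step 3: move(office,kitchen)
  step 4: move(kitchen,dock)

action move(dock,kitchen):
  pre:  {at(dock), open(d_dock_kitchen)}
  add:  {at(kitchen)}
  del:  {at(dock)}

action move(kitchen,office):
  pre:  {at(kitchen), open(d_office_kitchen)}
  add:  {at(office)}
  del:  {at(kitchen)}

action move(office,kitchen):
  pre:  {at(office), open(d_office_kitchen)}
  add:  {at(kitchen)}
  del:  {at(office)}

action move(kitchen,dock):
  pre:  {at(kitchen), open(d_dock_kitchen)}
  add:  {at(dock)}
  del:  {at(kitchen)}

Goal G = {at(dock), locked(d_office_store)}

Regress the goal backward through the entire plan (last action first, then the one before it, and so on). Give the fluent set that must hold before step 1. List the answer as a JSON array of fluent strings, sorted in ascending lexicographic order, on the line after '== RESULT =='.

Work backward from the goal:
  through step 4 (move(kitchen,dock)): drop {at(dock)}, keep {locked(d_office_store)}, require {at(kitchen), open(d_dock_kitchen)}
    → {at(kitchen), locked(d_office_store), open(d_dock_kitchen)}
  through step 3 (move(office,kitchen)): drop {at(kitchen)}, keep {locked(d_office_store), open(d_dock_kitchen)}, require {at(office), open(d_office_kitchen)}
    → {at(office), locked(d_office_store), open(d_dock_kitchen), open(d_office_kitchen)}
  through step 2 (move(kitchen,office)): drop {at(office)}, keep {locked(d_office_store), open(d_dock_kitchen), open(d_office_kitchen)}, require {at(kitchen), open(d_office_kitchen)}
    → {at(kitchen), locked(d_office_store), open(d_dock_kitchen), open(d_office_kitchen)}
  through step 1 (move(dock,kitchen)): drop {at(kitchen)}, keep {locked(d_office_store), open(d_dock_kitchen), open(d_office_kitchen)}, require {at(dock), open(d_dock_kitchen)}
    → {at(dock), locked(d_office_store), open(d_dock_kitchen), open(d_office_kitchen)}

== RESULT ==
["at(dock)", "locked(d_office_store)", "open(d_dock_kitchen)", "open(d_office_kitchen)"]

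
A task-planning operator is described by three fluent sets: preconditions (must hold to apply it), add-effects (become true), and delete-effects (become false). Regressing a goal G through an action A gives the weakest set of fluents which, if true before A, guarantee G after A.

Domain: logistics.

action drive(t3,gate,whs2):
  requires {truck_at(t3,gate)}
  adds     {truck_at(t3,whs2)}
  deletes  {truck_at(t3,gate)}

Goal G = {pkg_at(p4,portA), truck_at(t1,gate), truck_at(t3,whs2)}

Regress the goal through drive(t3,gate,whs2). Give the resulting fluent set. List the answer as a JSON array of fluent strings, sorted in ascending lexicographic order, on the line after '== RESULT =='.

Regress:
  G ∩ del = {}  (empty — regression defined)
  G \ add = {pkg_at(p4,portA), truck_at(t1,gate), truck_at(t3,whs2)} \ {truck_at(t3,whs2)} = {pkg_at(p4,portA), truck_at(t1,gate)}
  ∪ pre   = {pkg_at(p4,portA), truck_at(t1,gate)} ∪ {truck_at(t3,gate)}
          = {pkg_at(p4,portA), truck_at(t1,gate), truck_at(t3,gate)}

== RESULT ==
["pkg_at(p4,portA)", "truck_at(t1,gate)", "truck_at(t3,gate)"]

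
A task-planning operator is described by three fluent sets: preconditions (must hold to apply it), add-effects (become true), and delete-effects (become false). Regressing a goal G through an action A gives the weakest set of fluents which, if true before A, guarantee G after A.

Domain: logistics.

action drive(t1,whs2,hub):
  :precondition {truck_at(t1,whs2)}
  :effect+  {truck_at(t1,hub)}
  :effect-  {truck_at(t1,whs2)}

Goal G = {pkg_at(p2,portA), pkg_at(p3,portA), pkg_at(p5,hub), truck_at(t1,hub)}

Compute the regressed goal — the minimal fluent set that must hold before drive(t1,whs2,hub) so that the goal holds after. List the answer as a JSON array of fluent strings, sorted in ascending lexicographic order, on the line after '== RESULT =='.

Compute (G \ add) ∪ pre:
  G ∩ del = {}  (empty — regression defined)
  G \ add = {pkg_at(p2,portA), pkg_at(p3,portA), pkg_at(p5,hub), truck_at(t1,hub)} \ {truck_at(t1,hub)} = {pkg_at(p2,portA), pkg_at(p3,portA), pkg_at(p5,hub)}
  ∪ pre   = {pkg_at(p2,portA), pkg_at(p3,portA), pkg_at(p5,hub)} ∪ {truck_at(t1,whs2)}
          = {pkg_at(p2,portA), pkg_at(p3,portA), pkg_at(p5,hub), truck_at(t1,whs2)}

== RESULT ==
["pkg_at(p2,portA)", "pkg_at(p3,portA)", "pkg_at(p5,hub)", "truck_at(t1,whs2)"]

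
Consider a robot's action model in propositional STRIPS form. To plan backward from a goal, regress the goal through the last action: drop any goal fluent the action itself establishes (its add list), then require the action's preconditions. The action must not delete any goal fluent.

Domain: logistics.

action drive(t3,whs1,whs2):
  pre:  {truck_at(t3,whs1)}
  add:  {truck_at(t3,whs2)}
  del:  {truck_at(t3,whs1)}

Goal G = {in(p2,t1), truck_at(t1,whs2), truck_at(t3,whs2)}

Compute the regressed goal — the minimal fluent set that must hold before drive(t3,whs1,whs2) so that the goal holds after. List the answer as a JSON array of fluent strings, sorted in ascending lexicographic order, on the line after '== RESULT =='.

Compute (G \ add) ∪ pre:
  G ∩ del = {}  (empty — regression defined)
  G \ add = {in(p2,t1), truck_at(t1,whs2), truck_at(t3,whs2)} \ {truck_at(t3,whs2)} = {in(p2,t1), truck_at(t1,whs2)}
  ∪ pre   = {in(p2,t1), truck_at(t1,whs2)} ∪ {truck_at(t3,whs1)}
          = {in(p2,t1), truck_at(t1,whs2), truck_at(t3,whs1)}

== RESULT ==
["in(p2,t1)", "truck_at(t1,whs2)", "truck_at(t3,whs1)"]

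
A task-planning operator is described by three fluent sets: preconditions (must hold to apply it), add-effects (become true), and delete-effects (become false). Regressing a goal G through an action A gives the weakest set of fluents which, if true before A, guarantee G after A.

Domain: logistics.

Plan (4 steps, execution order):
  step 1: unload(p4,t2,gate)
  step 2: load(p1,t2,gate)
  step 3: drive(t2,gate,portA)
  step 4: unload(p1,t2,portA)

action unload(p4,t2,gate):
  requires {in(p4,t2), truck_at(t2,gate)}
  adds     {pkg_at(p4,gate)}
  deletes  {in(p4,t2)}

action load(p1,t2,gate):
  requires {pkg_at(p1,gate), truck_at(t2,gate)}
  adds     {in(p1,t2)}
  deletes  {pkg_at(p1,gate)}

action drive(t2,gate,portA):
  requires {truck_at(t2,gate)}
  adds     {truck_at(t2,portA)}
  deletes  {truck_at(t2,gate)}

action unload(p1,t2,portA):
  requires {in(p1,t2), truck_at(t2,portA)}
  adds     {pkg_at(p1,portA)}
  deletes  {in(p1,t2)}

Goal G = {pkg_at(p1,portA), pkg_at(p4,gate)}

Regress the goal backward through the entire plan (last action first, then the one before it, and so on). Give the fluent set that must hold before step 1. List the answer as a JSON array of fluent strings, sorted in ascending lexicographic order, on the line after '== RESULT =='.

Work backward from the goal:
  through step 4 (unload(p1,t2,portA)): drop {pkg_at(p1,portA)}, keep {pkg_at(p4,gate)}, require {in(p1,t2), truck_at(t2,portA)}
    → {in(p1,t2), pkg_at(p4,gate), truck_at(t2,portA)}
  through step 3 (drive(t2,gate,portA)): drop {truck_at(t2,portA)}, keep {in(p1,t2), pkg_at(p4,gate)}, require {truck_at(t2,gate)}
    → {in(p1,t2), pkg_at(p4,gate), truck_at(t2,gate)}
  through step 2 (load(p1,t2,gate)): drop {in(p1,t2)}, keep {pkg_at(p4,gate), truck_at(t2,gate)}, require {pkg_at(p1,gate), truck_at(t2,gate)}
    → {pkg_at(p1,gate), pkg_at(p4,gate), truck_at(t2,gate)}
  through step 1 (unload(p4,t2,gate)): drop {pkg_at(p4,gate)}, keep {pkg_at(p1,gate), truck_at(t2,gate)}, require {in(p4,t2), truck_at(t2,gate)}
    → {in(p4,t2), pkg_at(p1,gate), truck_at(t2,gate)}

== RESULT ==
["in(p4,t2)", "pkg_at(p1,gate)", "truck_at(t2,gate)"]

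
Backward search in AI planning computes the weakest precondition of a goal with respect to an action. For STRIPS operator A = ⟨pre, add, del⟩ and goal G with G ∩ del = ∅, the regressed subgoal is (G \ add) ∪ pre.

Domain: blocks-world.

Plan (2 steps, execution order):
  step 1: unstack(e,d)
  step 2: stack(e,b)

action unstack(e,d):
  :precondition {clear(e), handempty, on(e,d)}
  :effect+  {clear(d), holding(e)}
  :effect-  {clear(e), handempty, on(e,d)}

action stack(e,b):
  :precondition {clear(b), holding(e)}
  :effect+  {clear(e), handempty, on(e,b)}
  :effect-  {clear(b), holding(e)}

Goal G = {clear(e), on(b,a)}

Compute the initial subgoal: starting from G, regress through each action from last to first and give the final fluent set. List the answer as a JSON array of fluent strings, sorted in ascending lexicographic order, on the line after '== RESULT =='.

Work backward from the goal:
  through step 2 (stack(e,b)): drop {clear(e)}, keep {on(b,a)}, require {clear(b), holding(e)}
    → {clear(b), holding(e), on(b,a)}
  through step 1 (unstack(e,d)): drop {holding(e)}, keep {clear(b), on(b,a)}, require {clear(e), handempty, on(e,d)}
    → {clear(b), clear(e), handempty, on(b,a), on(e,d)}

== RESULT ==
["clear(b)", "clear(e)", "handempty", "on(b,a)", "on(e,d)"]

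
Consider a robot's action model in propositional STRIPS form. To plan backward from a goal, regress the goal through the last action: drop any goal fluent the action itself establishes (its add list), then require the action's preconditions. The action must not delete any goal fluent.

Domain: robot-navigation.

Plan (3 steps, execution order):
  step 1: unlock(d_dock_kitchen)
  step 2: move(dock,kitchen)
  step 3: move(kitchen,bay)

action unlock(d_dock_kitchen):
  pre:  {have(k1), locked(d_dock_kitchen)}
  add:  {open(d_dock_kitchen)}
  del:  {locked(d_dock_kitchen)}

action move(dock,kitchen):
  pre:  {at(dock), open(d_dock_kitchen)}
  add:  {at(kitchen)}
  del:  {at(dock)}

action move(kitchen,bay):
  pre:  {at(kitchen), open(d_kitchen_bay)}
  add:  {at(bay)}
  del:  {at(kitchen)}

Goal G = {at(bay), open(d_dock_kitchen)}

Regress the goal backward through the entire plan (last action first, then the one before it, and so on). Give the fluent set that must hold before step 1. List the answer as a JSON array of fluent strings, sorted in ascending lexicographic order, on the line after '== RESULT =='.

Work backward from the goal:
  through step 3 (move(kitchen,bay)): drop {at(bay)}, keep {open(d_dock_kitchen)}, require {at(kitchen), open(d_kitchen_bay)}
    → {at(kitchen), open(d_dock_kitchen), open(d_kitchen_bay)}
  through step 2 (move(dock,kitchen)): drop {at(kitchen)}, keep {open(d_dock_kitchen), open(d_kitchen_bay)}, require {at(dock), open(d_dock_kitchen)}
    → {at(dock), open(d_dock_kitchen), open(d_kitchen_bay)}
  through step 1 (unlock(d_dock_kitchen)): drop {open(d_dock_kitchen)}, keep {at(dock), open(d_kitchen_bay)}, require {have(k1), locked(d_dock_kitchen)}
    → {at(dock), have(k1), locked(d_dock_kitchen), open(d_kitchen_bay)}

== RESULT ==
["at(dock)", "have(k1)", "locked(d_dock_kitchen)", "open(d_kitchen_bay)"]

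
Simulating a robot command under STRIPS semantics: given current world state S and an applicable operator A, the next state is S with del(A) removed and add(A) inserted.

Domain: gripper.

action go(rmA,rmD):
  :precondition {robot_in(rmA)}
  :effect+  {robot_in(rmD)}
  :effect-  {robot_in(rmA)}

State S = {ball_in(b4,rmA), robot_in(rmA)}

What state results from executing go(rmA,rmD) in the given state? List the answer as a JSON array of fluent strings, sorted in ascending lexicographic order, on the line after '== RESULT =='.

Compute (S \ del) ∪ add:
  pre ⊆ S: {robot_in(rmA)} ⊆ S  — applicable
  S \ del = {ball_in(b4,rmA)}
  ∪ add   = {ball_in(b4,rmA), robot_in(rmD)}

== RESULT ==
["ball_in(b4,rmA)", "robot_in(rmD)"]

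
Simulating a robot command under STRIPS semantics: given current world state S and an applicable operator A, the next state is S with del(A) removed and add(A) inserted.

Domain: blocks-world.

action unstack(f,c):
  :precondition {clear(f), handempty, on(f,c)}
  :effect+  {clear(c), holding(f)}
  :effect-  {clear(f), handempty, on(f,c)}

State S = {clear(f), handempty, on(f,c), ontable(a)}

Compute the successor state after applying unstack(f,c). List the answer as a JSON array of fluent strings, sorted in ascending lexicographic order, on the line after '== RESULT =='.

Compute (S \ del) ∪ add:
  pre ⊆ S: {clear(f), handempty, on(f,c)} ⊆ S  — applicable
  S \ del = {ontable(a)}
  ∪ add   = {clear(c), holding(f), ontable(a)}

== RESULT ==
["clear(c)", "holding(f)", "ontable(a)"]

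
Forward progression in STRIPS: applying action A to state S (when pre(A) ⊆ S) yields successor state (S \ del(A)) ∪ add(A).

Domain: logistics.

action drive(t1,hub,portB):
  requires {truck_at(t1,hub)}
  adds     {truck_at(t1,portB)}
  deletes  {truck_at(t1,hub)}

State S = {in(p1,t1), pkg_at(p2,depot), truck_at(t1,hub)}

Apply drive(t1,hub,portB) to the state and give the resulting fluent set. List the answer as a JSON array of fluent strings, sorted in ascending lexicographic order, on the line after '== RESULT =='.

Progress:
  pre ⊆ S: {truck_at(t1,hub)} ⊆ S  — applicable
  S \ del = {in(p1,t1), pkg_at(p2,depot)}
  ∪ add   = {in(p1,t1), pkg_at(p2,depot), truck_at(t1,portB)}

== RESULT ==
["in(p1,t1)", "pkg_at(p2,depot)", "truck_at(t1,portB)"]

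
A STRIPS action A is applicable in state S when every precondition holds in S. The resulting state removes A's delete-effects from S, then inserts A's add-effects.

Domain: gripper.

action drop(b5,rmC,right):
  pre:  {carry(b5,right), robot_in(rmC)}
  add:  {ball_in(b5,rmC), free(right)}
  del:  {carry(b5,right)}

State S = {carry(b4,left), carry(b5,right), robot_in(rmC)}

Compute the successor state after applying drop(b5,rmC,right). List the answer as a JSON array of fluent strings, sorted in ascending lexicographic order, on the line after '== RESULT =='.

Compute (S \ del) ∪ add:
  pre ⊆ S: {carry(b5,right), robot_in(rmC)} ⊆ S  — applicable
  S \ del = {carry(b4,left), robot_in(rmC)}
  ∪ add   = {ball_in(b5,rmC), carry(b4,left), free(right), robot_in(rmC)}

== RESULT ==
["ball_in(b5,rmC)", "carry(b4,left)", "free(right)", "robot_in(rmC)"]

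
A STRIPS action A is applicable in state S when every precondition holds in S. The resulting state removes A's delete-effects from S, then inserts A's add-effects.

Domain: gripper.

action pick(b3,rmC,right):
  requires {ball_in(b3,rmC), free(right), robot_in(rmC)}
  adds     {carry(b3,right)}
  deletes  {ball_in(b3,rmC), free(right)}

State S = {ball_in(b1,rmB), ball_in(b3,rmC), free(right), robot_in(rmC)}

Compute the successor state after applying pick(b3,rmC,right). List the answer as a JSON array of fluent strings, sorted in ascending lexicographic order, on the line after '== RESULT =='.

Compute (S \ del) ∪ add:
  pre ⊆ S: {ball_in(b3,rmC), free(right), robot_in(rmC)} ⊆ S  — applicable
  S \ del = {ball_in(b1,rmB), robot_in(rmC)}
  ∪ add   = {ball_in(b1,rmB), carry(b3,right), robot_in(rmC)}

== RESULT ==
["ball_in(b1,rmB)", "carry(b3,right)", "robot_in(rmC)"]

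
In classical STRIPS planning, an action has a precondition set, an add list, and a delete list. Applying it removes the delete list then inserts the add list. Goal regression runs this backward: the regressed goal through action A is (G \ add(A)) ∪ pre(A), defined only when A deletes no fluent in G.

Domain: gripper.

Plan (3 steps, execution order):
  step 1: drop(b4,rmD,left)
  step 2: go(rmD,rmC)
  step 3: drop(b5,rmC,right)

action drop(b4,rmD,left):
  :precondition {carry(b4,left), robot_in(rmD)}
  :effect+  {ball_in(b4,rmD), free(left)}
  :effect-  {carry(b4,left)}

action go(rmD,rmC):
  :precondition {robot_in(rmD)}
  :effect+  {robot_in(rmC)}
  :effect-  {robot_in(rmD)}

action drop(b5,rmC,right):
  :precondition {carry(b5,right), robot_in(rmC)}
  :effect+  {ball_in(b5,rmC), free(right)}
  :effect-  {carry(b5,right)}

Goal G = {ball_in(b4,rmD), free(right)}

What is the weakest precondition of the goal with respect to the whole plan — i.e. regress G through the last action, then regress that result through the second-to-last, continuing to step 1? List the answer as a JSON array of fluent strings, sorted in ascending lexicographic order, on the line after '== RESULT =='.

Regress step by step:
  through step 3 (drop(b5,rmC,right)): drop {free(right)}, keep {ball_in(b4,rmD)}, require {carry(b5,right), robot_in(rmC)}
    → {ball_in(b4,rmD), carry(b5,right), robot_in(rmC)}
  through step 2 (go(rmD,rmC)): drop {robot_in(rmC)}, keep {ball_in(b4,rmD), carry(b5,right)}, require {robot_in(rmD)}
    → {ball_in(b4,rmD), carry(b5,right), robot_in(rmD)}
  through step 1 (drop(b4,rmD,left)): drop {ball_in(b4,rmD)}, keep {carry(b5,right), robot_in(rmD)}, require {carry(b4,left), robot_in(rmD)}
    → {carry(b4,left), carry(b5,right), robot_in(rmD)}

== RESULT ==
["carry(b4,left)", "carry(b5,right)", "robot_in(rmD)"]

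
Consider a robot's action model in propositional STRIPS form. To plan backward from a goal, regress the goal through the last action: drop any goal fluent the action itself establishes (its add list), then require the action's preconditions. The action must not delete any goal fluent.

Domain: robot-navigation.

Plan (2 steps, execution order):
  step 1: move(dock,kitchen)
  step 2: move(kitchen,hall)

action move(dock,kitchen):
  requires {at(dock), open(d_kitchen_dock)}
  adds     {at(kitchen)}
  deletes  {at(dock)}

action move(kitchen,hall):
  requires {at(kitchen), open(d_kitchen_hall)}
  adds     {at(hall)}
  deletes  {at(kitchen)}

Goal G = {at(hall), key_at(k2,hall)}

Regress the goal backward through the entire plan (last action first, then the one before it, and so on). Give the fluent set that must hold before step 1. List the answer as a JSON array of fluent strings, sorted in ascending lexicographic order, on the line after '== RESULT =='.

Work backward from the goal:
  through step 2 (move(kitchen,hall)): drop {at(hall)}, keep {key_at(k2,hall)}, require {at(kitchen), open(d_kitchen_hall)}
    → {at(kitchen), key_at(k2,hall), open(d_kitchen_hall)}
  through step 1 (move(dock,kitchen)): drop {at(kitchen)}, keep {key_at(k2,hall), open(d_kitchen_hall)}, require {at(dock), open(d_kitchen_dock)}
    → {at(dock), key_at(k2,hall), open(d_kitchen_dock), open(d_kitchen_hall)}

== RESULT ==
["at(dock)", "key_at(k2,hall)", "open(d_kitchen_dock)", "open(d_kitchen_hall)"]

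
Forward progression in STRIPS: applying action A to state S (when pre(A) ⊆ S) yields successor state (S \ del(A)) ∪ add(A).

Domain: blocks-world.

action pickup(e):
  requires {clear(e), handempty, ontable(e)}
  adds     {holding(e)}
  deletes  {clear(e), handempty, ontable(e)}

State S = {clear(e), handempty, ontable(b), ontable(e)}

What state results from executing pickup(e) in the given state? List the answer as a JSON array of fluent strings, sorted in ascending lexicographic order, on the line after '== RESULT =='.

Progress:
  pre ⊆ S: {clear(e), handempty, ontable(e)} ⊆ S  — applicable
  S \ del = {ontable(b)}
  ∪ add   = {holding(e), ontable(b)}

== RESULT ==
["holding(e)", "ontable(b)"]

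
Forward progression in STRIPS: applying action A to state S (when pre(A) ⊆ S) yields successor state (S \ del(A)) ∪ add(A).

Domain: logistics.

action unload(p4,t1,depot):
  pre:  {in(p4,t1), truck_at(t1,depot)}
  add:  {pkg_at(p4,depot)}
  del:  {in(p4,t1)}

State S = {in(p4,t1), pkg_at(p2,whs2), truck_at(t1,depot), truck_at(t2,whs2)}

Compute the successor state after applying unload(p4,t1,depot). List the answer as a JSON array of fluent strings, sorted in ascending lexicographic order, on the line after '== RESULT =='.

Progress:
  pre ⊆ S: {in(p4,t1), truck_at(t1,depot)} ⊆ S  — applicable
  S \ del = {pkg_at(p2,whs2), truck_at(t1,depot), truck_at(t2,whs2)}
  ∪ add   = {pkg_at(p2,whs2), pkg_at(p4,depot), truck_at(t1,depot), truck_at(t2,whs2)}

== RESULT ==
["pkg_at(p2,whs2)", "pkg_at(p4,depot)", "truck_at(t1,depot)", "truck_at(t2,whs2)"]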